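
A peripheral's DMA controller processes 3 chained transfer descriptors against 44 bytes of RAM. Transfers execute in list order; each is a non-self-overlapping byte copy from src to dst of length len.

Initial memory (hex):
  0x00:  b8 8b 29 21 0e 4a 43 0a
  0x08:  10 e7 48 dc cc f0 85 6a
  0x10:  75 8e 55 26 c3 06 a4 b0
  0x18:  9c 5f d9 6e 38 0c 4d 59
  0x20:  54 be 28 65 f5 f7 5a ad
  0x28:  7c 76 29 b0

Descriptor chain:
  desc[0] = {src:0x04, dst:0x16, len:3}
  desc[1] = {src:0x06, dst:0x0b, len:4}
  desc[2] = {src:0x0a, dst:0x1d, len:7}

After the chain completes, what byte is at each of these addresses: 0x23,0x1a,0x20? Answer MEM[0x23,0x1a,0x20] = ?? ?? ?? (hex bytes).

MEM[0x23,0x1a,0x20] = 75 d9 10

  after D0: wrote 3B at 0x16 = 0e4a43
  after D1: wrote 4B at 0x0b = 430a10e7
  after D2: wrote 7B at 0x1d = 48430a10e76a75
query mem[0x23]=0x75, mem[0x1a]=0xd9, mem[0x20]=0x10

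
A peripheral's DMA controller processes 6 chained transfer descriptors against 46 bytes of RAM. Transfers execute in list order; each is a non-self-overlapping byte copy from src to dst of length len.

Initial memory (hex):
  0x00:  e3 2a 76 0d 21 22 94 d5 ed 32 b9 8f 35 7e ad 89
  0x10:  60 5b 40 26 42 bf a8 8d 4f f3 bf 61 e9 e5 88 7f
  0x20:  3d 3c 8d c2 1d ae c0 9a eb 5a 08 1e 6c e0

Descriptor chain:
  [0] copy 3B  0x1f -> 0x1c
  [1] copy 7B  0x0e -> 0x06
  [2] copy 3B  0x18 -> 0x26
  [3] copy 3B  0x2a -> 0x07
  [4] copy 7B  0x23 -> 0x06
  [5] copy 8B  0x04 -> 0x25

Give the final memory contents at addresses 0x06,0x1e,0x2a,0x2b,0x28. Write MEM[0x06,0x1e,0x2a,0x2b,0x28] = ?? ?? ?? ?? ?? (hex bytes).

MEM[0x06,0x1e,0x2a,0x2b,0x28] = c2 3c 4f f3 1d

#0 dst[0x1c+3] := {0x7f,0x3d,0x3c}
#1 dst[0x06+7] := {0xad,0x89,0x60,0x5b,0x40,0x26,0x42}
#2 dst[0x26+3] := {0x4f,0xf3,0xbf}
#3 dst[0x07+3] := {0x08,0x1e,0x6c}
#4 dst[0x06+7] := {0xc2,0x1d,0xae,0x4f,0xf3,0xbf,0x5a}
#5 dst[0x25+8] := {0x21,0x22,0xc2,0x1d,0xae,0x4f,0xf3,0xbf}
query mem[0x06]=0xc2, mem[0x1e]=0x3c, mem[0x2a]=0x4f, mem[0x2b]=0xf3, mem[0x28]=0x1d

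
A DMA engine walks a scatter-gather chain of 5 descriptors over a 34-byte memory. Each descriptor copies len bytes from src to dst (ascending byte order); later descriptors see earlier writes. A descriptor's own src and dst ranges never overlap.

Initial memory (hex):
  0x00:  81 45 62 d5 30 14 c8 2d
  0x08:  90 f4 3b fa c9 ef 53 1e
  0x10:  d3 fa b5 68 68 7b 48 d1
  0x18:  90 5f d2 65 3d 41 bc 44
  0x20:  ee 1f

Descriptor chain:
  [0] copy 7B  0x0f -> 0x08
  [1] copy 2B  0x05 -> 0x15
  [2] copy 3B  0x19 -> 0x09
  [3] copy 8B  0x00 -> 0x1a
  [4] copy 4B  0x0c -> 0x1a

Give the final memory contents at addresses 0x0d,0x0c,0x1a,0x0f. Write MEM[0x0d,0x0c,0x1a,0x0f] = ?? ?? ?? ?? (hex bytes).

MEM[0x0d,0x0c,0x1a,0x0f] = 68 68 68 1e

D0: mem[0x08..0x0e] <- [1e d3 fa b5 68 68 7b]
D1: mem[0x15..0x16] <- [14 c8]
D2: mem[0x09..0x0b] <- [5f d2 65]
D3: mem[0x1a..0x21] <- [81 45 62 d5 30 14 c8 2d]
D4: mem[0x1a..0x1d] <- [68 68 7b 1e]
query mem[0x0d]=0x68, mem[0x0c]=0x68, mem[0x1a]=0x68, mem[0x0f]=0x1e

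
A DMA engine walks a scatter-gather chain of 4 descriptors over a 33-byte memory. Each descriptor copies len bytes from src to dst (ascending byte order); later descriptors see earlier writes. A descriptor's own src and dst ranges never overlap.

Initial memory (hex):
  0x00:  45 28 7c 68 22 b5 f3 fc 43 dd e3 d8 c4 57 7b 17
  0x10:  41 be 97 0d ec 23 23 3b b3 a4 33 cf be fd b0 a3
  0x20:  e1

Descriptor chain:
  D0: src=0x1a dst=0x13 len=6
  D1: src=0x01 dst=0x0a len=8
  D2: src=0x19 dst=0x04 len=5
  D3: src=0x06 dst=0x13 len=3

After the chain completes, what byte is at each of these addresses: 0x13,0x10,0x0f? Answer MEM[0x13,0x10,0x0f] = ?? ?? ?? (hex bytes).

MEM[0x13,0x10,0x0f] = cf fc f3

[0] 0x1a->0x13 len=6 : 33 cf be fd b0 a3
[1] 0x01->0x0a len=8 : 28 7c 68 22 b5 f3 fc 43
[2] 0x19->0x04 len=5 : a4 33 cf be fd
[3] 0x06->0x13 len=3 : cf be fd
query mem[0x13]=0xcf, mem[0x10]=0xfc, mem[0x0f]=0xf3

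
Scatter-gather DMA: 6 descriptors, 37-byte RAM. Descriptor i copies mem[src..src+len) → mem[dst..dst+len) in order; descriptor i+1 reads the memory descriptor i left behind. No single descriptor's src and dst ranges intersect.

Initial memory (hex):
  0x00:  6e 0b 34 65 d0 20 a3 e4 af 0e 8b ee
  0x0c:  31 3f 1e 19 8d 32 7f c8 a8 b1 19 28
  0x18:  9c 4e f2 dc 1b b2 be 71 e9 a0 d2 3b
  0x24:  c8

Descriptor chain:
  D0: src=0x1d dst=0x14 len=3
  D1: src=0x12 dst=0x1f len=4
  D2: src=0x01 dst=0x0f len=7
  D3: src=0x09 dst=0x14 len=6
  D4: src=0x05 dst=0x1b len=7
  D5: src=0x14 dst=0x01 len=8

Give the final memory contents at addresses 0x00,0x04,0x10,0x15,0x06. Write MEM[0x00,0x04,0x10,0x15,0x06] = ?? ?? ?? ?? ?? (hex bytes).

MEM[0x00,0x04,0x10,0x15,0x06] = 6e 31 34 8b 1e

D0: mem[0x14..0x16] <- [b2 be 71]
D1: mem[0x1f..0x22] <- [7f c8 b2 be]
D2: mem[0x0f..0x15] <- [0b 34 65 d0 20 a3 e4]
D3: mem[0x14..0x19] <- [0e 8b ee 31 3f 1e]
D4: mem[0x1b..0x21] <- [20 a3 e4 af 0e 8b ee]
D5: mem[0x01..0x08] <- [0e 8b ee 31 3f 1e f2 20]
query mem[0x00]=0x6e, mem[0x04]=0x31, mem[0x10]=0x34, mem[0x15]=0x8b, mem[0x06]=0x1e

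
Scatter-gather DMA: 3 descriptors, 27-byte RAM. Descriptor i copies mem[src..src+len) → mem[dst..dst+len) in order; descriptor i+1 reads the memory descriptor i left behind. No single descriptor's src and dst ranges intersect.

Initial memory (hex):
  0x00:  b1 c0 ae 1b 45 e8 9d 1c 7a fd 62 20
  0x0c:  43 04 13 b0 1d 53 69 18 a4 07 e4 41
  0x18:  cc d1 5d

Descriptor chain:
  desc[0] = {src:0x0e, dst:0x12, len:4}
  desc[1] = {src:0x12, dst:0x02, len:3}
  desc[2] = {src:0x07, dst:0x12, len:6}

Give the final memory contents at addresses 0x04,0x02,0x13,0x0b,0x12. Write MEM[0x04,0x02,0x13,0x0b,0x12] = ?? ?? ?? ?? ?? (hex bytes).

MEM[0x04,0x02,0x13,0x0b,0x12] = 1d 13 7a 20 1c

  after D0: wrote 4B at 0x12 = 13b01d53
  after D1: wrote 3B at 0x02 = 13b01d
  after D2: wrote 6B at 0x12 = 1c7afd622043
query mem[0x04]=0x1d, mem[0x02]=0x13, mem[0x13]=0x7a, mem[0x0b]=0x20, mem[0x12]=0x1c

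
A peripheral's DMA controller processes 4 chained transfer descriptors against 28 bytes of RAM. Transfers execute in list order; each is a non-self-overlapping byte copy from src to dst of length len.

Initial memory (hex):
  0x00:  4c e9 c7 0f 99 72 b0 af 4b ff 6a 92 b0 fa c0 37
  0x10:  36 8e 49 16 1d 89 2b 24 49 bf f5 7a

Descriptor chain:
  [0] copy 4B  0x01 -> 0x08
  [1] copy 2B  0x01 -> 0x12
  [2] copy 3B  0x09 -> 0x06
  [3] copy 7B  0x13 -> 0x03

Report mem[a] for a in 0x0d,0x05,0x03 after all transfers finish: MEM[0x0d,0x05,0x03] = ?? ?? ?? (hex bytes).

MEM[0x0d,0x05,0x03] = fa 89 c7

  after D0: wrote 4B at 0x08 = e9c70f99
  after D1: wrote 2B at 0x12 = e9c7
  after D2: wrote 3B at 0x06 = c70f99
  after D3: wrote 7B at 0x03 = c71d892b2449bf
query mem[0x0d]=0xfa, mem[0x05]=0x89, mem[0x03]=0xc7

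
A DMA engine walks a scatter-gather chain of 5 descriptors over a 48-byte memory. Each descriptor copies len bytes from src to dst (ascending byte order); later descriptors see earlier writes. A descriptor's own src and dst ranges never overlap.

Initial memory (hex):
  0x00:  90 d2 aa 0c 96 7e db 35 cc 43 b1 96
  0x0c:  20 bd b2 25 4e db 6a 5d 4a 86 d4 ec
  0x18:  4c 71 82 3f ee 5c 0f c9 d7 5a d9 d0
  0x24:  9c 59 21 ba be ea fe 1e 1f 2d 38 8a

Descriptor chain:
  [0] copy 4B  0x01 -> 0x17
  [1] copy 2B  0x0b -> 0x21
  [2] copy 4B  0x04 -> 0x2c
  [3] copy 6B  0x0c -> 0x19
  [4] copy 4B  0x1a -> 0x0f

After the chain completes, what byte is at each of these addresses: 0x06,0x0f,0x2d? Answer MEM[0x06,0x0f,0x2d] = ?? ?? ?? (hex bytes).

MEM[0x06,0x0f,0x2d] = db bd 7e

[0] 0x01->0x17 len=4 : d2 aa 0c 96
[1] 0x0b->0x21 len=2 : 96 20
[2] 0x04->0x2c len=4 : 96 7e db 35
[3] 0x0c->0x19 len=6 : 20 bd b2 25 4e db
[4] 0x1a->0x0f len=4 : bd b2 25 4e
query mem[0x06]=0xdb, mem[0x0f]=0xbd, mem[0x2d]=0x7e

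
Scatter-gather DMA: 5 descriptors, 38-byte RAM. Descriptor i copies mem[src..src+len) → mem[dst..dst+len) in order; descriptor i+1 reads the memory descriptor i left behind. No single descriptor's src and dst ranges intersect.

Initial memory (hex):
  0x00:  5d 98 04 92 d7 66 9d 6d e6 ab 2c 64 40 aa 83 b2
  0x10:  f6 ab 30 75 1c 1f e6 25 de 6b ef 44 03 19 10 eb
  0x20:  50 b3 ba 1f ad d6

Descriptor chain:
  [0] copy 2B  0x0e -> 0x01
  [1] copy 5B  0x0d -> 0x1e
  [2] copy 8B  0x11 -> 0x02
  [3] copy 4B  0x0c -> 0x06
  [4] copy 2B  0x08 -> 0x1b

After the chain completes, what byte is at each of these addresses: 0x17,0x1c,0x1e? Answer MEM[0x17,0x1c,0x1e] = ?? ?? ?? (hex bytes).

D0: mem[0x01..0x02] <- [83 b2]
D1: mem[0x1e..0x22] <- [aa 83 b2 f6 ab]
D2: mem[0x02..0x09] <- [ab 30 75 1c 1f e6 25 de]
D3: mem[0x06..0x09] <- [40 aa 83 b2]
D4: mem[0x1b..0x1c] <- [83 b2]
query mem[0x17]=0x25, mem[0x1c]=0xb2, mem[0x1e]=0xaa

MEM[0x17,0x1c,0x1e] = 25 b2 aa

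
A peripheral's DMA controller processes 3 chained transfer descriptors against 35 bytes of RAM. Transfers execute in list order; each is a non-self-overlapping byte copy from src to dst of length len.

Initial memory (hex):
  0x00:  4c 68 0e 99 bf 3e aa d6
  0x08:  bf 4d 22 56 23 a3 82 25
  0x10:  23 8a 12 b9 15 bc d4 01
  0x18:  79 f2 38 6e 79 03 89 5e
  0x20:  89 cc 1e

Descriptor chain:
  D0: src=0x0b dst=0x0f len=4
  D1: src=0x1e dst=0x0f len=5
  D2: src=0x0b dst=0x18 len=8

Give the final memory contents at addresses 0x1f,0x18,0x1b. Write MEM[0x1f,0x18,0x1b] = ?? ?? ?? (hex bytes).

MEM[0x1f,0x18,0x1b] = cc 56 82

#0 dst[0x0f+4] := {0x56,0x23,0xa3,0x82}
#1 dst[0x0f+5] := {0x89,0x5e,0x89,0xcc,0x1e}
#2 dst[0x18+8] := {0x56,0x23,0xa3,0x82,0x89,0x5e,0x89,0xcc}
query mem[0x1f]=0xcc, mem[0x18]=0x56, mem[0x1b]=0x82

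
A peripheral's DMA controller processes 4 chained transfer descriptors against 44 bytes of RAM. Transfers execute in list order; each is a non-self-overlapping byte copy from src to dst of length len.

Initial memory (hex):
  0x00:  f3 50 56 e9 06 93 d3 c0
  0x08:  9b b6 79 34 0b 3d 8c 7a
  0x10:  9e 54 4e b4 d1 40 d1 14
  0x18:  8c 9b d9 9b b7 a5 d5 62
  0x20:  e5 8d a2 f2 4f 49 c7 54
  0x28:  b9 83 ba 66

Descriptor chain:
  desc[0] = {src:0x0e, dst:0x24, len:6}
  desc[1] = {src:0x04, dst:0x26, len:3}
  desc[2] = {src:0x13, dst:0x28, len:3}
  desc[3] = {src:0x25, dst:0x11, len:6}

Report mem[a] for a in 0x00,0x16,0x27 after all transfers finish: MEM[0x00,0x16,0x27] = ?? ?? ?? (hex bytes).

MEM[0x00,0x16,0x27] = f3 40 93

D0: mem[0x24..0x29] <- [8c 7a 9e 54 4e b4]
D1: mem[0x26..0x28] <- [06 93 d3]
D2: mem[0x28..0x2a] <- [b4 d1 40]
D3: mem[0x11..0x16] <- [7a 06 93 b4 d1 40]
query mem[0x00]=0xf3, mem[0x16]=0x40, mem[0x27]=0x93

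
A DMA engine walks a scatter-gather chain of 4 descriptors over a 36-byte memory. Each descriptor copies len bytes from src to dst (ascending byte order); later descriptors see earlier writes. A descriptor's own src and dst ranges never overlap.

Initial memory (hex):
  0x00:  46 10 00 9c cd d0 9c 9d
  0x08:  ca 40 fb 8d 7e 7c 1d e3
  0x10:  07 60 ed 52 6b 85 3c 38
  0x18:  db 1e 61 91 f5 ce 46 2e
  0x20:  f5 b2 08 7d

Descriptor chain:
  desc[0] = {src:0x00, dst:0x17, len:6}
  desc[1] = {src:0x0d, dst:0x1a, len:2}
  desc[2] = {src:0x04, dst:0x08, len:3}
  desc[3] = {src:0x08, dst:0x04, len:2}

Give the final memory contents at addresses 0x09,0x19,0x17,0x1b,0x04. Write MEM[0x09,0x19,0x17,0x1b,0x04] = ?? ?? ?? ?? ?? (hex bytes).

#0 dst[0x17+6] := {0x46,0x10,0x00,0x9c,0xcd,0xd0}
#1 dst[0x1a+2] := {0x7c,0x1d}
#2 dst[0x08+3] := {0xcd,0xd0,0x9c}
#3 dst[0x04+2] := {0xcd,0xd0}
query mem[0x09]=0xd0, mem[0x19]=0x00, mem[0x17]=0x46, mem[0x1b]=0x1d, mem[0x04]=0xcd

MEM[0x09,0x19,0x17,0x1b,0x04] = d0 00 46 1d cd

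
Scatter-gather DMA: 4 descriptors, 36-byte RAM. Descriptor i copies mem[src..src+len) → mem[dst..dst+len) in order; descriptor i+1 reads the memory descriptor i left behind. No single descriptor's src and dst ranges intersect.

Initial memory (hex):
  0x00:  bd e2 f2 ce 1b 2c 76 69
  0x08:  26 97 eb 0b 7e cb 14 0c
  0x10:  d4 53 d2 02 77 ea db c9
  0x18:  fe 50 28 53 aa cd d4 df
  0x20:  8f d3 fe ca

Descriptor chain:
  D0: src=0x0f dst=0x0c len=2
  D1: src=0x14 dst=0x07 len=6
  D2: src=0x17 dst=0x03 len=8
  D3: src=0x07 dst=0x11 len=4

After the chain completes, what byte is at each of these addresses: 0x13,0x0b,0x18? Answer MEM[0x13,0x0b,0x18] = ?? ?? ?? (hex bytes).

MEM[0x13,0x0b,0x18] = cd fe fe

#0 dst[0x0c+2] := {0x0c,0xd4}
#1 dst[0x07+6] := {0x77,0xea,0xdb,0xc9,0xfe,0x50}
#2 dst[0x03+8] := {0xc9,0xfe,0x50,0x28,0x53,0xaa,0xcd,0xd4}
#3 dst[0x11+4] := {0x53,0xaa,0xcd,0xd4}
query mem[0x13]=0xcd, mem[0x0b]=0xfe, mem[0x18]=0xfe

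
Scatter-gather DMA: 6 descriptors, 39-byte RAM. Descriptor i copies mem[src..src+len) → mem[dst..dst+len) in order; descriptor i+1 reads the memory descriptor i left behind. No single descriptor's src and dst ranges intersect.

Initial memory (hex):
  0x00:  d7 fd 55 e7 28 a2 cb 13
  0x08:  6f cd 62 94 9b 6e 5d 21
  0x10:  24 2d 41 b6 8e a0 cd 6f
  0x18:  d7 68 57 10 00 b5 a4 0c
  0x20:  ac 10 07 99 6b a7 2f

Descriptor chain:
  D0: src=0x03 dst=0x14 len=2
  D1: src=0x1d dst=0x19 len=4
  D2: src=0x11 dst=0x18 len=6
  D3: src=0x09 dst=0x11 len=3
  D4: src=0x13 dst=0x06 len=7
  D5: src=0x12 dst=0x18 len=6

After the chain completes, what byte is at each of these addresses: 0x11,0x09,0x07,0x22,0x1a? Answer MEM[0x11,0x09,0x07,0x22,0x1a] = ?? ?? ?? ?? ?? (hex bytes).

MEM[0x11,0x09,0x07,0x22,0x1a] = cd cd e7 07 e7

#0 dst[0x14+2] := {0xe7,0x28}
#1 dst[0x19+4] := {0xb5,0xa4,0x0c,0xac}
#2 dst[0x18+6] := {0x2d,0x41,0xb6,0xe7,0x28,0xcd}
#3 dst[0x11+3] := {0xcd,0x62,0x94}
#4 dst[0x06+7] := {0x94,0xe7,0x28,0xcd,0x6f,0x2d,0x41}
#5 dst[0x18+6] := {0x62,0x94,0xe7,0x28,0xcd,0x6f}
query mem[0x11]=0xcd, mem[0x09]=0xcd, mem[0x07]=0xe7, mem[0x22]=0x07, mem[0x1a]=0xe7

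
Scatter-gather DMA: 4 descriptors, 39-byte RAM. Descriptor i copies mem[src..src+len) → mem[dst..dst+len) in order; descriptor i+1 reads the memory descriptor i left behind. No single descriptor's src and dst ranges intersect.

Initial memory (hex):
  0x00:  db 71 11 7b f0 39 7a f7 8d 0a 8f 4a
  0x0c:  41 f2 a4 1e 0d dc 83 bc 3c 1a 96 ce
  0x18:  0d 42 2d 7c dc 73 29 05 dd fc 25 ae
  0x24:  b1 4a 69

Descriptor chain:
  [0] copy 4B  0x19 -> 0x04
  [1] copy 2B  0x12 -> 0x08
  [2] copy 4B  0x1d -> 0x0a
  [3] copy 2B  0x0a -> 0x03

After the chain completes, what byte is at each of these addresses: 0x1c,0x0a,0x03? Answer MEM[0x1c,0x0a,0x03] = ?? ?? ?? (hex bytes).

MEM[0x1c,0x0a,0x03] = dc 73 73

#0 dst[0x04+4] := {0x42,0x2d,0x7c,0xdc}
#1 dst[0x08+2] := {0x83,0xbc}
#2 dst[0x0a+4] := {0x73,0x29,0x05,0xdd}
#3 dst[0x03+2] := {0x73,0x29}
query mem[0x1c]=0xdc, mem[0x0a]=0x73, mem[0x03]=0x73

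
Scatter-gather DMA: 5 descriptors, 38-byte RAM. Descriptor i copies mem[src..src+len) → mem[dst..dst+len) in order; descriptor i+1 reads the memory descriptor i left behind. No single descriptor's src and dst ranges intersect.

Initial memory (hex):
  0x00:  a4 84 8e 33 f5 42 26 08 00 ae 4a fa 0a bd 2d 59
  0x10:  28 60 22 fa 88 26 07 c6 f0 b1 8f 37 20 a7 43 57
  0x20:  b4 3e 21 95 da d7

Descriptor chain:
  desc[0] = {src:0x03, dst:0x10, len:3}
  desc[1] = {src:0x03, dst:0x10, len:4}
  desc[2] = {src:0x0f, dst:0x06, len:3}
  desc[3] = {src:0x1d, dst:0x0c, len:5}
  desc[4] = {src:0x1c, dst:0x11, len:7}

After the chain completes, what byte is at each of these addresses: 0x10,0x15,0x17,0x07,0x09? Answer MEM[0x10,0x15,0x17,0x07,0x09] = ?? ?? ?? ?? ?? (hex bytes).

#0 dst[0x10+3] := {0x33,0xf5,0x42}
#1 dst[0x10+4] := {0x33,0xf5,0x42,0x26}
#2 dst[0x06+3] := {0x59,0x33,0xf5}
#3 dst[0x0c+5] := {0xa7,0x43,0x57,0xb4,0x3e}
#4 dst[0x11+7] := {0x20,0xa7,0x43,0x57,0xb4,0x3e,0x21}
query mem[0x10]=0x3e, mem[0x15]=0xb4, mem[0x17]=0x21, mem[0x07]=0x33, mem[0x09]=0xae

MEM[0x10,0x15,0x17,0x07,0x09] = 3e b4 21 33 ae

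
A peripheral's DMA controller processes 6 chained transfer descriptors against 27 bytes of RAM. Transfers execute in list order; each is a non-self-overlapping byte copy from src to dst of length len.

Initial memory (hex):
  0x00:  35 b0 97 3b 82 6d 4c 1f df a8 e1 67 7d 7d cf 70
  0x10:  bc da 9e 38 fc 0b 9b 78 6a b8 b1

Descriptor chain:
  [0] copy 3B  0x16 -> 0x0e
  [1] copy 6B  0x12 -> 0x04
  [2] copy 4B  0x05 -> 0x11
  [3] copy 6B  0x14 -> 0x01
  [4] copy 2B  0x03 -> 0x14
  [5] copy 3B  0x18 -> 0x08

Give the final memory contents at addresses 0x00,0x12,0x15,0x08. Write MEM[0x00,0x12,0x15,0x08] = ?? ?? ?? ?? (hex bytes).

  after D0: wrote 3B at 0x0e = 9b786a
  after D1: wrote 6B at 0x04 = 9e38fc0b9b78
  after D2: wrote 4B at 0x11 = 38fc0b9b
  after D3: wrote 6B at 0x01 = 9b0b9b786ab8
  after D4: wrote 2B at 0x14 = 9b78
  after D5: wrote 3B at 0x08 = 6ab8b1
query mem[0x00]=0x35, mem[0x12]=0xfc, mem[0x15]=0x78, mem[0x08]=0x6a

MEM[0x00,0x12,0x15,0x08] = 35 fc 78 6a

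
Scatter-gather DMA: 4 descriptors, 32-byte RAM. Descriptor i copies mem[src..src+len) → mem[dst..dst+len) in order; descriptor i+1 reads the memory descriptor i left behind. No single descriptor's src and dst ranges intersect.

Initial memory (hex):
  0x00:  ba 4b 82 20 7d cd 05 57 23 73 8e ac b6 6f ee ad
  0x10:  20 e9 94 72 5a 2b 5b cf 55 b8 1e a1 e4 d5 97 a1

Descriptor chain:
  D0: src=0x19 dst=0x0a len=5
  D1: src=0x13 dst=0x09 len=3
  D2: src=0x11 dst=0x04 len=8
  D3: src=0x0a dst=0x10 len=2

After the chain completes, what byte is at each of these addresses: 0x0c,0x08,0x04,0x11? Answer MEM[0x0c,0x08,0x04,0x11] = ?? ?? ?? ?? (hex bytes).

MEM[0x0c,0x08,0x04,0x11] = a1 2b e9 55

#0 dst[0x0a+5] := {0xb8,0x1e,0xa1,0xe4,0xd5}
#1 dst[0x09+3] := {0x72,0x5a,0x2b}
#2 dst[0x04+8] := {0xe9,0x94,0x72,0x5a,0x2b,0x5b,0xcf,0x55}
#3 dst[0x10+2] := {0xcf,0x55}
query mem[0x0c]=0xa1, mem[0x08]=0x2b, mem[0x04]=0xe9, mem[0x11]=0x55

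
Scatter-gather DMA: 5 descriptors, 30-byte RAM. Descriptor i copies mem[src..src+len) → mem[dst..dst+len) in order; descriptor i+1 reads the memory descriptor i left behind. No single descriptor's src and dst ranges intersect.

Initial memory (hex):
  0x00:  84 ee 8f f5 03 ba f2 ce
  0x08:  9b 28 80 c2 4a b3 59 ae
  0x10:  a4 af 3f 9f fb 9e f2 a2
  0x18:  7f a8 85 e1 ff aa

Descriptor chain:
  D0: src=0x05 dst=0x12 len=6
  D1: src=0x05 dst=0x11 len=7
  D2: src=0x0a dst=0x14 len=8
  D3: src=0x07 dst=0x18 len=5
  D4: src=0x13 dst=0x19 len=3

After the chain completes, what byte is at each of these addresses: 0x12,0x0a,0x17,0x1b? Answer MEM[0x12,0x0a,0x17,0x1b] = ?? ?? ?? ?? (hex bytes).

  after D0: wrote 6B at 0x12 = baf2ce9b2880
  after D1: wrote 7B at 0x11 = baf2ce9b2880c2
  after D2: wrote 8B at 0x14 = 80c24ab359aea4ba
  after D3: wrote 5B at 0x18 = ce9b2880c2
  after D4: wrote 3B at 0x19 = ce80c2
query mem[0x12]=0xf2, mem[0x0a]=0x80, mem[0x17]=0xb3, mem[0x1b]=0xc2

MEM[0x12,0x0a,0x17,0x1b] = f2 80 b3 c2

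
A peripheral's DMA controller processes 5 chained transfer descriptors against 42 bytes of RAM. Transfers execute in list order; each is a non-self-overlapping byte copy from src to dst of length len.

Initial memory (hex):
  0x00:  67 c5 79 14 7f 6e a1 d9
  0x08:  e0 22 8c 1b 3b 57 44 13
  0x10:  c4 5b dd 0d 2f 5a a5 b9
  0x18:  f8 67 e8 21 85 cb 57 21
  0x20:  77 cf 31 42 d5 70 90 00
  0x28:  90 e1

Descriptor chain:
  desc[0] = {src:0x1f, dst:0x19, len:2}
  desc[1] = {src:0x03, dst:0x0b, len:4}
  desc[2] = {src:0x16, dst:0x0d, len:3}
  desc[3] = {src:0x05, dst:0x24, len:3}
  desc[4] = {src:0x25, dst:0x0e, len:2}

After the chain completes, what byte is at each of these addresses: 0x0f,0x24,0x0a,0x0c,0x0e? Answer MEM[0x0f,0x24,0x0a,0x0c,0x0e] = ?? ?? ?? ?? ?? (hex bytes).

MEM[0x0f,0x24,0x0a,0x0c,0x0e] = d9 6e 8c 7f a1

  after D0: wrote 2B at 0x19 = 2177
  after D1: wrote 4B at 0x0b = 147f6ea1
  after D2: wrote 3B at 0x0d = a5b9f8
  after D3: wrote 3B at 0x24 = 6ea1d9
  after D4: wrote 2B at 0x0e = a1d9
query mem[0x0f]=0xd9, mem[0x24]=0x6e, mem[0x0a]=0x8c, mem[0x0c]=0x7f, mem[0x0e]=0xa1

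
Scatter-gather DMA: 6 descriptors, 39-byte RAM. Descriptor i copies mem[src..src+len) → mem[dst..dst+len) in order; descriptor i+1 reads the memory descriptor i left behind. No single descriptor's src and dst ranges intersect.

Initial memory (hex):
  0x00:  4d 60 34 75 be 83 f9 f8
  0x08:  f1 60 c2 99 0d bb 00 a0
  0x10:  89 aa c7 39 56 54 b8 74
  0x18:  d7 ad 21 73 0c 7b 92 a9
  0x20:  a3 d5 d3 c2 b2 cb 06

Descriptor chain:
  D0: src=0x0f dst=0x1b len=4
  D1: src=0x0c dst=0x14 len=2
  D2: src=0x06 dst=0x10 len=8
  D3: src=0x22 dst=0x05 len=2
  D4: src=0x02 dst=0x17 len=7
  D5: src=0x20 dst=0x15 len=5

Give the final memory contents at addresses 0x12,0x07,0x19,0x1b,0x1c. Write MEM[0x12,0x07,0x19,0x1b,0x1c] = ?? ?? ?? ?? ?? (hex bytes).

#0 dst[0x1b+4] := {0xa0,0x89,0xaa,0xc7}
#1 dst[0x14+2] := {0x0d,0xbb}
#2 dst[0x10+8] := {0xf9,0xf8,0xf1,0x60,0xc2,0x99,0x0d,0xbb}
#3 dst[0x05+2] := {0xd3,0xc2}
#4 dst[0x17+7] := {0x34,0x75,0xbe,0xd3,0xc2,0xf8,0xf1}
#5 dst[0x15+5] := {0xa3,0xd5,0xd3,0xc2,0xb2}
query mem[0x12]=0xf1, mem[0x07]=0xf8, mem[0x19]=0xb2, mem[0x1b]=0xc2, mem[0x1c]=0xf8

MEM[0x12,0x07,0x19,0x1b,0x1c] = f1 f8 b2 c2 f8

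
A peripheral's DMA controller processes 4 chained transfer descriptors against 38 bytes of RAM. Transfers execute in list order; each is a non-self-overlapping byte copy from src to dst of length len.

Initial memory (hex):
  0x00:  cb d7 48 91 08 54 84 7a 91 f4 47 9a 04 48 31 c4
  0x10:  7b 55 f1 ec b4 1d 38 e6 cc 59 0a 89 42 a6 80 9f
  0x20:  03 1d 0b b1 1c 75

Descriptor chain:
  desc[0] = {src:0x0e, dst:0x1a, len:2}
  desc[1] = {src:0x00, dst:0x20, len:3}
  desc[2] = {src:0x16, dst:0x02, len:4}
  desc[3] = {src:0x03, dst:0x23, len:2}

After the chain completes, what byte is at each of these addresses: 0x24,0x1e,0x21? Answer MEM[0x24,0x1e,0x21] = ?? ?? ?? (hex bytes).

[0] 0x0e->0x1a len=2 : 31 c4
[1] 0x00->0x20 len=3 : cb d7 48
[2] 0x16->0x02 len=4 : 38 e6 cc 59
[3] 0x03->0x23 len=2 : e6 cc
query mem[0x24]=0xcc, mem[0x1e]=0x80, mem[0x21]=0xd7

MEM[0x24,0x1e,0x21] = cc 80 d7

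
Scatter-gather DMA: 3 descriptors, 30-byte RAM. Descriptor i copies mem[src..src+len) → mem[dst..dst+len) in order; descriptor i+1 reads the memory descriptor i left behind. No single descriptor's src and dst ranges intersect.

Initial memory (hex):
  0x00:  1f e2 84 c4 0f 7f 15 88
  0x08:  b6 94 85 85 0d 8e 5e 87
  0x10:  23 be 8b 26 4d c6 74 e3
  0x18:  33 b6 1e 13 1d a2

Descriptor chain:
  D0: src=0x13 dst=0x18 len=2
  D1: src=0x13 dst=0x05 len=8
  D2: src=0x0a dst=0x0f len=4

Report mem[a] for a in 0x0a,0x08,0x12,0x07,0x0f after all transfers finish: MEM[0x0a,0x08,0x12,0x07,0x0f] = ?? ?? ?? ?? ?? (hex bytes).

  after D0: wrote 2B at 0x18 = 264d
  after D1: wrote 8B at 0x05 = 264dc674e3264d1e
  after D2: wrote 4B at 0x0f = 264d1e8e
query mem[0x0a]=0x26, mem[0x08]=0x74, mem[0x12]=0x8e, mem[0x07]=0xc6, mem[0x0f]=0x26

MEM[0x0a,0x08,0x12,0x07,0x0f] = 26 74 8e c6 26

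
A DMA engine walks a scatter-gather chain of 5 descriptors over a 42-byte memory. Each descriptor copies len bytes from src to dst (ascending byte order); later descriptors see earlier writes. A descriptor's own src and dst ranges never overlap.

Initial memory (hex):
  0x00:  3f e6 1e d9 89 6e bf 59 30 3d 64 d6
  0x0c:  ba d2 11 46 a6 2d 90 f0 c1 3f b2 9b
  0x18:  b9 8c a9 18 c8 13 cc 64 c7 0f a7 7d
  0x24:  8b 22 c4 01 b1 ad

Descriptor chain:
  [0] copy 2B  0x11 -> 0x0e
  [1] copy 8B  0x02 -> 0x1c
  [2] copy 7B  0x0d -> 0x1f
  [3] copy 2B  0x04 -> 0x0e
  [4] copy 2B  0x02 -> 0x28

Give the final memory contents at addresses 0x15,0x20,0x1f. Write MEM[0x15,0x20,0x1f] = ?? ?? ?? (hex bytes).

  after D0: wrote 2B at 0x0e = 2d90
  after D1: wrote 8B at 0x1c = 1ed9896ebf59303d
  after D2: wrote 7B at 0x1f = d22d90a62d90f0
  after D3: wrote 2B at 0x0e = 896e
  after D4: wrote 2B at 0x28 = 1ed9
query mem[0x15]=0x3f, mem[0x20]=0x2d, mem[0x1f]=0xd2

MEM[0x15,0x20,0x1f] = 3f 2d d2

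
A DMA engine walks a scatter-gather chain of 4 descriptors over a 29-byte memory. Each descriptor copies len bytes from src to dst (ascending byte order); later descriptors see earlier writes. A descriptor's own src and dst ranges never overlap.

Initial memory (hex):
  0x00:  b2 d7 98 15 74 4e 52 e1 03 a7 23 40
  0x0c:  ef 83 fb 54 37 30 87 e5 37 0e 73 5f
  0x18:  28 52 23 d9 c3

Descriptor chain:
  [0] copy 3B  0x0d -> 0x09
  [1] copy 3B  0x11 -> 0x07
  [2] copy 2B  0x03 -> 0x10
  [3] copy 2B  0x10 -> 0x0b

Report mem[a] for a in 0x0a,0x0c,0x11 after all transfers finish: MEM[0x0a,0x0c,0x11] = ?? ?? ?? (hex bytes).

#0 dst[0x09+3] := {0x83,0xfb,0x54}
#1 dst[0x07+3] := {0x30,0x87,0xe5}
#2 dst[0x10+2] := {0x15,0x74}
#3 dst[0x0b+2] := {0x15,0x74}
query mem[0x0a]=0xfb, mem[0x0c]=0x74, mem[0x11]=0x74

MEM[0x0a,0x0c,0x11] = fb 74 74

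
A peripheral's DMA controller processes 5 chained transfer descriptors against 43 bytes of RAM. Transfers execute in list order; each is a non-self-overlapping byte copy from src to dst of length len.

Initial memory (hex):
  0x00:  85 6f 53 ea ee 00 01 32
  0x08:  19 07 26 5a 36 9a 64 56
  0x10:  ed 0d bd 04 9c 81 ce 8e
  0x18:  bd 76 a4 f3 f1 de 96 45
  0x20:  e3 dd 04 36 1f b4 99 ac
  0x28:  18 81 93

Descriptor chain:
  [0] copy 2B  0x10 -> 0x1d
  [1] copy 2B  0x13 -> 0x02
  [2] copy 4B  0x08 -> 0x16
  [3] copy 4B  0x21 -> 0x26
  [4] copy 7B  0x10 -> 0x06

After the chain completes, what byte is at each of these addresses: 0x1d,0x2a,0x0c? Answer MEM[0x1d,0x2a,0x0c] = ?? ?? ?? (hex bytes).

MEM[0x1d,0x2a,0x0c] = ed 93 19

D0: mem[0x1d..0x1e] <- [ed 0d]
D1: mem[0x02..0x03] <- [04 9c]
D2: mem[0x16..0x19] <- [19 07 26 5a]
D3: mem[0x26..0x29] <- [dd 04 36 1f]
D4: mem[0x06..0x0c] <- [ed 0d bd 04 9c 81 19]
query mem[0x1d]=0xed, mem[0x2a]=0x93, mem[0x0c]=0x19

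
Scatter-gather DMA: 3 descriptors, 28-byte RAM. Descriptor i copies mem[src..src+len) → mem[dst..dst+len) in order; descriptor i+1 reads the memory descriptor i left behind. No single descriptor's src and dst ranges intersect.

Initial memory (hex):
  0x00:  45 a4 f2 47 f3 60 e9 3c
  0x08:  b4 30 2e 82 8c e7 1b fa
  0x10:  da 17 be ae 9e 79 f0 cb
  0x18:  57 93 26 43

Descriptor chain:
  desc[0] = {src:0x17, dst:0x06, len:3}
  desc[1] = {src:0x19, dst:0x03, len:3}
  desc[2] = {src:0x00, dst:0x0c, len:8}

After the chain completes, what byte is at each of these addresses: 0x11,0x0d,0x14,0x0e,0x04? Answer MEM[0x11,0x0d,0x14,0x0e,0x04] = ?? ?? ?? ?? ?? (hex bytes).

MEM[0x11,0x0d,0x14,0x0e,0x04] = 43 a4 9e f2 26

[0] 0x17->0x06 len=3 : cb 57 93
[1] 0x19->0x03 len=3 : 93 26 43
[2] 0x00->0x0c len=8 : 45 a4 f2 93 26 43 cb 57
query mem[0x11]=0x43, mem[0x0d]=0xa4, mem[0x14]=0x9e, mem[0x0e]=0xf2, mem[0x04]=0x26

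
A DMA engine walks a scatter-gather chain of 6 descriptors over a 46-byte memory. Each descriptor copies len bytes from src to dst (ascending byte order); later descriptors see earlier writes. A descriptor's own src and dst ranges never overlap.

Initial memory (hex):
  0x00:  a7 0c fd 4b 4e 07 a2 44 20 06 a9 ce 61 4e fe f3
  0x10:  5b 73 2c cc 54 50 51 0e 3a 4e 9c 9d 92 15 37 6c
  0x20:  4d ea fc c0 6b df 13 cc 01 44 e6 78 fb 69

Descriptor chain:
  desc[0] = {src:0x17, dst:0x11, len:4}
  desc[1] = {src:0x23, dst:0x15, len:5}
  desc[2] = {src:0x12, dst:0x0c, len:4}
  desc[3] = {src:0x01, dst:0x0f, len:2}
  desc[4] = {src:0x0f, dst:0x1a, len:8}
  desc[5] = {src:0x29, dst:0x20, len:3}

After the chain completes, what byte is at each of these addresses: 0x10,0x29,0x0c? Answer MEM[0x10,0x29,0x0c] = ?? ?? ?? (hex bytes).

#0 dst[0x11+4] := {0x0e,0x3a,0x4e,0x9c}
#1 dst[0x15+5] := {0xc0,0x6b,0xdf,0x13,0xcc}
#2 dst[0x0c+4] := {0x3a,0x4e,0x9c,0xc0}
#3 dst[0x0f+2] := {0x0c,0xfd}
#4 dst[0x1a+8] := {0x0c,0xfd,0x0e,0x3a,0x4e,0x9c,0xc0,0x6b}
#5 dst[0x20+3] := {0x44,0xe6,0x78}
query mem[0x10]=0xfd, mem[0x29]=0x44, mem[0x0c]=0x3a

MEM[0x10,0x29,0x0c] = fd 44 3a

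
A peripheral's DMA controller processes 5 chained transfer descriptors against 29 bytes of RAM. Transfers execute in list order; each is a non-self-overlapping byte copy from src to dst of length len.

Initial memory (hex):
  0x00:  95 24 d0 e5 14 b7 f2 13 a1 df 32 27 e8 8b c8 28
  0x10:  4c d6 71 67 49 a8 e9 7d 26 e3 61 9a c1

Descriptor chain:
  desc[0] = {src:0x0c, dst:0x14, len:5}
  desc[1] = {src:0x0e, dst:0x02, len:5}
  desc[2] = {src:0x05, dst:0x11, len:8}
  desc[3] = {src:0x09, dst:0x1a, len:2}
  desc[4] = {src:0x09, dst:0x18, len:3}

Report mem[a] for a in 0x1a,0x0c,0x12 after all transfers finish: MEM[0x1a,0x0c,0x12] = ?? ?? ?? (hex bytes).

MEM[0x1a,0x0c,0x12] = 27 e8 71

  after D0: wrote 5B at 0x14 = e88bc8284c
  after D1: wrote 5B at 0x02 = c8284cd671
  after D2: wrote 8B at 0x11 = d67113a1df3227e8
  after D3: wrote 2B at 0x1a = df32
  after D4: wrote 3B at 0x18 = df3227
query mem[0x1a]=0x27, mem[0x0c]=0xe8, mem[0x12]=0x71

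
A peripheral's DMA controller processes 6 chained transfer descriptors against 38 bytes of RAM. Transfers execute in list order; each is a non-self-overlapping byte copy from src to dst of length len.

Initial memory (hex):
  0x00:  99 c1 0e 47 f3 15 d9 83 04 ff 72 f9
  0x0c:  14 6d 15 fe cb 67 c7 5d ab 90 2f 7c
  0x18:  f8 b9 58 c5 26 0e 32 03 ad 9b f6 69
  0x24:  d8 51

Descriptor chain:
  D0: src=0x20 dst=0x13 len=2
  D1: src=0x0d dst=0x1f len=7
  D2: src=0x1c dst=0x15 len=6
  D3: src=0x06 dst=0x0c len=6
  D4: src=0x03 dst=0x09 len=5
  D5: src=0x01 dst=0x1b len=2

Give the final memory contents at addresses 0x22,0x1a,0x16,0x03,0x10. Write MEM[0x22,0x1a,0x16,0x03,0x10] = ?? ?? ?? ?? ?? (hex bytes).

MEM[0x22,0x1a,0x16,0x03,0x10] = cb fe 0e 47 72

[0] 0x20->0x13 len=2 : ad 9b
[1] 0x0d->0x1f len=7 : 6d 15 fe cb 67 c7 ad
[2] 0x1c->0x15 len=6 : 26 0e 32 6d 15 fe
[3] 0x06->0x0c len=6 : d9 83 04 ff 72 f9
[4] 0x03->0x09 len=5 : 47 f3 15 d9 83
[5] 0x01->0x1b len=2 : c1 0e
query mem[0x22]=0xcb, mem[0x1a]=0xfe, mem[0x16]=0x0e, mem[0x03]=0x47, mem[0x10]=0x72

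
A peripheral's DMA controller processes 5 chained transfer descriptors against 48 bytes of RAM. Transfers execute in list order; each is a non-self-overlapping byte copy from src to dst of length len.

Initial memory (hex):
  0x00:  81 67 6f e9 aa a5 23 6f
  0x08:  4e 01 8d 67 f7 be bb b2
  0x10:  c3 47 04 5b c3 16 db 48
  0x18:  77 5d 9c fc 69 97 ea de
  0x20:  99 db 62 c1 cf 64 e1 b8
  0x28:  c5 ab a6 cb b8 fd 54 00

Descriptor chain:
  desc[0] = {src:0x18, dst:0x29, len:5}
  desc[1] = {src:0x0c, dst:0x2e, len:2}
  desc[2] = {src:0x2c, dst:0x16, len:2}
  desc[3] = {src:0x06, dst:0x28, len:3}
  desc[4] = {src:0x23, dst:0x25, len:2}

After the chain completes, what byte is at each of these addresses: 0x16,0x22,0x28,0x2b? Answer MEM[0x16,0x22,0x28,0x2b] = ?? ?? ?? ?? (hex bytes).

[0] 0x18->0x29 len=5 : 77 5d 9c fc 69
[1] 0x0c->0x2e len=2 : f7 be
[2] 0x2c->0x16 len=2 : fc 69
[3] 0x06->0x28 len=3 : 23 6f 4e
[4] 0x23->0x25 len=2 : c1 cf
query mem[0x16]=0xfc, mem[0x22]=0x62, mem[0x28]=0x23, mem[0x2b]=0x9c

MEM[0x16,0x22,0x28,0x2b] = fc 62 23 9c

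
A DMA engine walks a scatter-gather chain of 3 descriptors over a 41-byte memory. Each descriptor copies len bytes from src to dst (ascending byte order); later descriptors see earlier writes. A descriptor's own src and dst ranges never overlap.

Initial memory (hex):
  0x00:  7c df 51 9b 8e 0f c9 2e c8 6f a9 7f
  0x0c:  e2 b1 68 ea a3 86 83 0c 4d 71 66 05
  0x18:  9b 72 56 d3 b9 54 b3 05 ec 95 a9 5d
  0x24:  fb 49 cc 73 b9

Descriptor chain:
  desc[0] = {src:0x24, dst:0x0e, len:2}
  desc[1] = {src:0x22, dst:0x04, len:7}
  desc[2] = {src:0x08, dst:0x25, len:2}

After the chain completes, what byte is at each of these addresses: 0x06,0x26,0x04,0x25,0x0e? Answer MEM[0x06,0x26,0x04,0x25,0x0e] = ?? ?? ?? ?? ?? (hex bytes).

MEM[0x06,0x26,0x04,0x25,0x0e] = fb 73 a9 cc fb

D0: mem[0x0e..0x0f] <- [fb 49]
D1: mem[0x04..0x0a] <- [a9 5d fb 49 cc 73 b9]
D2: mem[0x25..0x26] <- [cc 73]
query mem[0x06]=0xfb, mem[0x26]=0x73, mem[0x04]=0xa9, mem[0x25]=0xcc, mem[0x0e]=0xfb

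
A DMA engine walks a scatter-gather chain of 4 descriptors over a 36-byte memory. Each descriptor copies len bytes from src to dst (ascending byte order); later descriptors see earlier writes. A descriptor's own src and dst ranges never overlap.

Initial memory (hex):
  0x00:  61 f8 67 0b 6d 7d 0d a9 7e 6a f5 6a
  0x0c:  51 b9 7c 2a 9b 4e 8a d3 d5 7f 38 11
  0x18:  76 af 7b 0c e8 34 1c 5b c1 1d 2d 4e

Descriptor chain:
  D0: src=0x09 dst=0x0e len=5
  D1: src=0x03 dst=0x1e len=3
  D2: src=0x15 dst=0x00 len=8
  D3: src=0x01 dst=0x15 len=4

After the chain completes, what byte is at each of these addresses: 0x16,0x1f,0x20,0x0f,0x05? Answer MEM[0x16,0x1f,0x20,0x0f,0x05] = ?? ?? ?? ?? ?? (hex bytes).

MEM[0x16,0x1f,0x20,0x0f,0x05] = 11 6d 7d f5 7b

#0 dst[0x0e+5] := {0x6a,0xf5,0x6a,0x51,0xb9}
#1 dst[0x1e+3] := {0x0b,0x6d,0x7d}
#2 dst[0x00+8] := {0x7f,0x38,0x11,0x76,0xaf,0x7b,0x0c,0xe8}
#3 dst[0x15+4] := {0x38,0x11,0x76,0xaf}
query mem[0x16]=0x11, mem[0x1f]=0x6d, mem[0x20]=0x7d, mem[0x0f]=0xf5, mem[0x05]=0x7b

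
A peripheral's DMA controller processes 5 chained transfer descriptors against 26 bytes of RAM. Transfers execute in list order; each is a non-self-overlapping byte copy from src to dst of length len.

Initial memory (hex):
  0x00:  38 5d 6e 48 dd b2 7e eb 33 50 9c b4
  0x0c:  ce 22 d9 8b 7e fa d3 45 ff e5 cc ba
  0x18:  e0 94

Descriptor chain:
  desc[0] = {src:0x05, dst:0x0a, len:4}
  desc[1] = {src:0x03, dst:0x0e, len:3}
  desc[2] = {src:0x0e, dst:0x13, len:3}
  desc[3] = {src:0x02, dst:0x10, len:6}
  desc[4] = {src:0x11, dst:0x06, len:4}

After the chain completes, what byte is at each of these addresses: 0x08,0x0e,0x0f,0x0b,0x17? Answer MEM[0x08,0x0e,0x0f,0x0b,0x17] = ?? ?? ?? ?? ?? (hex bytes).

D0: mem[0x0a..0x0d] <- [b2 7e eb 33]
D1: mem[0x0e..0x10] <- [48 dd b2]
D2: mem[0x13..0x15] <- [48 dd b2]
D3: mem[0x10..0x15] <- [6e 48 dd b2 7e eb]
D4: mem[0x06..0x09] <- [48 dd b2 7e]
query mem[0x08]=0xb2, mem[0x0e]=0x48, mem[0x0f]=0xdd, mem[0x0b]=0x7e, mem[0x17]=0xba

MEM[0x08,0x0e,0x0f,0x0b,0x17] = b2 48 dd 7e ba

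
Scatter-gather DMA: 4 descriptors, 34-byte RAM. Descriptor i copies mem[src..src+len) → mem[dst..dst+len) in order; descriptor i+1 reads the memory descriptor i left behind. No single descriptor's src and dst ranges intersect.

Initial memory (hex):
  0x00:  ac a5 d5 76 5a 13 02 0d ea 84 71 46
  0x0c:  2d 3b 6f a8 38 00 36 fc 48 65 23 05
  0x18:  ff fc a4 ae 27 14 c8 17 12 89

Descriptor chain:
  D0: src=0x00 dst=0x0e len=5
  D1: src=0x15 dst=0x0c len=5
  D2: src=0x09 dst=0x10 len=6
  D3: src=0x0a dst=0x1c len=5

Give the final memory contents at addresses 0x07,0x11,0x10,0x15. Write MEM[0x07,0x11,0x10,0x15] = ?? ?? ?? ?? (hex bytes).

MEM[0x07,0x11,0x10,0x15] = 0d 71 84 05

[0] 0x00->0x0e len=5 : ac a5 d5 76 5a
[1] 0x15->0x0c len=5 : 65 23 05 ff fc
[2] 0x09->0x10 len=6 : 84 71 46 65 23 05
[3] 0x0a->0x1c len=5 : 71 46 65 23 05
query mem[0x07]=0x0d, mem[0x11]=0x71, mem[0x10]=0x84, mem[0x15]=0x05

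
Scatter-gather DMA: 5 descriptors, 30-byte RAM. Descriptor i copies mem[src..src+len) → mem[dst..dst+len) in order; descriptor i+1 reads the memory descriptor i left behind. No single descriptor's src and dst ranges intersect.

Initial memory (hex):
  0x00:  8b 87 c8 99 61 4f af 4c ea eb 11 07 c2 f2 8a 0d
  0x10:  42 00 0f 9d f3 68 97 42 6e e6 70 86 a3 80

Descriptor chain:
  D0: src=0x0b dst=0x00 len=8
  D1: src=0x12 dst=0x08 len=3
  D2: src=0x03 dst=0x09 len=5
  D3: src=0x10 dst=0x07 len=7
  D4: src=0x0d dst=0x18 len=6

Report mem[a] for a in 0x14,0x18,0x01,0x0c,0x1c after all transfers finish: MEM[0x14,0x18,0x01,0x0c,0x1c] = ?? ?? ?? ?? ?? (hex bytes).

  after D0: wrote 8B at 0x00 = 07c2f28a0d42000f
  after D1: wrote 3B at 0x08 = 0f9df3
  after D2: wrote 5B at 0x09 = 8a0d42000f
  after D3: wrote 7B at 0x07 = 42000f9df36897
  after D4: wrote 6B at 0x18 = 978a0d42000f
query mem[0x14]=0xf3, mem[0x18]=0x97, mem[0x01]=0xc2, mem[0x0c]=0x68, mem[0x1c]=0x00

MEM[0x14,0x18,0x01,0x0c,0x1c] = f3 97 c2 68 00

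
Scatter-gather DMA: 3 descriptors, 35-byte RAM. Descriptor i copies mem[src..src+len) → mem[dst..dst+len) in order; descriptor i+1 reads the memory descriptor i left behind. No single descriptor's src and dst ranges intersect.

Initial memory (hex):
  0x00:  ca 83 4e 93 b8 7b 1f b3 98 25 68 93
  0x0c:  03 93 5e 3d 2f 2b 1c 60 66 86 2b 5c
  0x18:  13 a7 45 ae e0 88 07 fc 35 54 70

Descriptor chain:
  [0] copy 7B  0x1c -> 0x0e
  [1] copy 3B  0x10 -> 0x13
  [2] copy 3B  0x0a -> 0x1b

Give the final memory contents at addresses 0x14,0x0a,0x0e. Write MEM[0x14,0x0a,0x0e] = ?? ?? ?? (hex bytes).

MEM[0x14,0x0a,0x0e] = fc 68 e0

#0 dst[0x0e+7] := {0xe0,0x88,0x07,0xfc,0x35,0x54,0x70}
#1 dst[0x13+3] := {0x07,0xfc,0x35}
#2 dst[0x1b+3] := {0x68,0x93,0x03}
query mem[0x14]=0xfc, mem[0x0a]=0x68, mem[0x0e]=0xe0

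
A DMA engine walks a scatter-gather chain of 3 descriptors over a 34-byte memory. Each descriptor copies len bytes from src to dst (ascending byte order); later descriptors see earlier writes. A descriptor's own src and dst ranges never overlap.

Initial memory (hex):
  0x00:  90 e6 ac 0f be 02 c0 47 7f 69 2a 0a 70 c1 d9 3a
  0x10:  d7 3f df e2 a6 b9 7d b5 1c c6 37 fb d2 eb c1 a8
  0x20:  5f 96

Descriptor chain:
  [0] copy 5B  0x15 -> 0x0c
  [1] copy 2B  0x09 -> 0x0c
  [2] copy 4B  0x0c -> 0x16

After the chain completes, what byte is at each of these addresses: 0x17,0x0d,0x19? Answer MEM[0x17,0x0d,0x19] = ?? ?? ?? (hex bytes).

#0 dst[0x0c+5] := {0xb9,0x7d,0xb5,0x1c,0xc6}
#1 dst[0x0c+2] := {0x69,0x2a}
#2 dst[0x16+4] := {0x69,0x2a,0xb5,0x1c}
query mem[0x17]=0x2a, mem[0x0d]=0x2a, mem[0x19]=0x1c

MEM[0x17,0x0d,0x19] = 2a 2a 1c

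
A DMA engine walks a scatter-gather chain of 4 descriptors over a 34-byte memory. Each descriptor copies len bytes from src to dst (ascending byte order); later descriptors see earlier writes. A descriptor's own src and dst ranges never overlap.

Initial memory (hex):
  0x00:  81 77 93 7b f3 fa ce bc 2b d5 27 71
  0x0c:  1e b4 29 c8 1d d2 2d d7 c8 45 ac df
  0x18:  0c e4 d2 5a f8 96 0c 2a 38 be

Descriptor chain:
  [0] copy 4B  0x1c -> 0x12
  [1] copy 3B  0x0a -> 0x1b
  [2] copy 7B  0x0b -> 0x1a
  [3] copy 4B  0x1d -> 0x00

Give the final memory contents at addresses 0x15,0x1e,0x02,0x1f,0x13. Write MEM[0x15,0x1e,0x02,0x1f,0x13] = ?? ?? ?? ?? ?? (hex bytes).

#0 dst[0x12+4] := {0xf8,0x96,0x0c,0x2a}
#1 dst[0x1b+3] := {0x27,0x71,0x1e}
#2 dst[0x1a+7] := {0x71,0x1e,0xb4,0x29,0xc8,0x1d,0xd2}
#3 dst[0x00+4] := {0x29,0xc8,0x1d,0xd2}
query mem[0x15]=0x2a, mem[0x1e]=0xc8, mem[0x02]=0x1d, mem[0x1f]=0x1d, mem[0x13]=0x96

MEM[0x15,0x1e,0x02,0x1f,0x13] = 2a c8 1d 1d 96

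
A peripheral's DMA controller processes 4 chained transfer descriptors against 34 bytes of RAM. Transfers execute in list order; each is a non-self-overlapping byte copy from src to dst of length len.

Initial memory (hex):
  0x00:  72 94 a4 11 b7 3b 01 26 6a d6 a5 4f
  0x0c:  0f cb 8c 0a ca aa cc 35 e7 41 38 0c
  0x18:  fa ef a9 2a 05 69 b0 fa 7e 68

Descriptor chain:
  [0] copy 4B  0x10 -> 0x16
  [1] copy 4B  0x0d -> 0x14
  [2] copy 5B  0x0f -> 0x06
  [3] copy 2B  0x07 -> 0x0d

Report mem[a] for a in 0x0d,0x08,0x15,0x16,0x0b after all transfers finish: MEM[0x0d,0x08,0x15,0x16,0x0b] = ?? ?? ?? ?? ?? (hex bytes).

MEM[0x0d,0x08,0x15,0x16,0x0b] = ca aa 8c 0a 4f

#0 dst[0x16+4] := {0xca,0xaa,0xcc,0x35}
#1 dst[0x14+4] := {0xcb,0x8c,0x0a,0xca}
#2 dst[0x06+5] := {0x0a,0xca,0xaa,0xcc,0x35}
#3 dst[0x0d+2] := {0xca,0xaa}
query mem[0x0d]=0xca, mem[0x08]=0xaa, mem[0x15]=0x8c, mem[0x16]=0x0a, mem[0x0b]=0x4f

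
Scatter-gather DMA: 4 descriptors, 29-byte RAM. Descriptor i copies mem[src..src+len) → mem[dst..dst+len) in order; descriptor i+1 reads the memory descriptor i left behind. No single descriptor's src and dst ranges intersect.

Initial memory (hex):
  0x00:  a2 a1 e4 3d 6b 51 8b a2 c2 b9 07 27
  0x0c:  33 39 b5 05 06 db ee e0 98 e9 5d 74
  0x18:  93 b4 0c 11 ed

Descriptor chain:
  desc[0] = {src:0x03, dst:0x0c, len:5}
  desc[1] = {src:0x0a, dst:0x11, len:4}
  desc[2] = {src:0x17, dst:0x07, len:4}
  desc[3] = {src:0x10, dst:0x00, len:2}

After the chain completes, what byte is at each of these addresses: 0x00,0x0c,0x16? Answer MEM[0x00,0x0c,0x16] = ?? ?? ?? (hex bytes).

MEM[0x00,0x0c,0x16] = a2 3d 5d

#0 dst[0x0c+5] := {0x3d,0x6b,0x51,0x8b,0xa2}
#1 dst[0x11+4] := {0x07,0x27,0x3d,0x6b}
#2 dst[0x07+4] := {0x74,0x93,0xb4,0x0c}
#3 dst[0x00+2] := {0xa2,0x07}
query mem[0x00]=0xa2, mem[0x0c]=0x3d, mem[0x16]=0x5d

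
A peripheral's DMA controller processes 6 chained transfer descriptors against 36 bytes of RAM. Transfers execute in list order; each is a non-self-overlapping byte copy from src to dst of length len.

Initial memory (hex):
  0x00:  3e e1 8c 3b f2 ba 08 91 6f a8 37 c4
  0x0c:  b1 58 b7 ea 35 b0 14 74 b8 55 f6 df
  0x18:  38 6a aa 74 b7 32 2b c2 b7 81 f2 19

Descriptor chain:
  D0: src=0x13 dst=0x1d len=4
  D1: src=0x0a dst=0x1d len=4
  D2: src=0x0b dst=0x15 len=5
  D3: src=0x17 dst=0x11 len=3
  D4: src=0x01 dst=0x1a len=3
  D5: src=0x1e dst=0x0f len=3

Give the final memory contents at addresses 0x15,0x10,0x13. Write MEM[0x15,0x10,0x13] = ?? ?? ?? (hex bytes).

#0 dst[0x1d+4] := {0x74,0xb8,0x55,0xf6}
#1 dst[0x1d+4] := {0x37,0xc4,0xb1,0x58}
#2 dst[0x15+5] := {0xc4,0xb1,0x58,0xb7,0xea}
#3 dst[0x11+3] := {0x58,0xb7,0xea}
#4 dst[0x1a+3] := {0xe1,0x8c,0x3b}
#5 dst[0x0f+3] := {0xc4,0xb1,0x58}
query mem[0x15]=0xc4, mem[0x10]=0xb1, mem[0x13]=0xea

MEM[0x15,0x10,0x13] = c4 b1 ea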